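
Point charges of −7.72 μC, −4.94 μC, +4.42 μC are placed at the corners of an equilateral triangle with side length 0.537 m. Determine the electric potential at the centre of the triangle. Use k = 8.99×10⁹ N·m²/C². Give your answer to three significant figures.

-2.39×10⁵ V

The total potential is the scalar sum of each charge's contribution, V = Σ kqᵢ/rᵢ.
The distance from each vertex to the centroid is a/√3 = 0.310 m.
V = k[(-7.72×10⁻⁶)/(0.310) + (-4.94×10⁻⁶)/(0.310) + (4.42×10⁻⁶)/(0.310)] = -2.39×10⁵ V.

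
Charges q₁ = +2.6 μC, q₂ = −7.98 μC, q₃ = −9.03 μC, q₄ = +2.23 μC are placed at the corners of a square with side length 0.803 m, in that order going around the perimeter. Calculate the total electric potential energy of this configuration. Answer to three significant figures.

0.0872 J

The assembly work is the sum of pairwise potential energies, U = Σ_{i<j} kqᵢqⱼ/rᵢⱼ.
The four side pairs have separation 0.803 m and the two diagonal pairs 1.14 m.
Summing all 6 pair terms gives U = 0.0872 J.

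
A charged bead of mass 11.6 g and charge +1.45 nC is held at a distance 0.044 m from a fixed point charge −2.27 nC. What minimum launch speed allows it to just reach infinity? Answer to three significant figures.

0.0108 m/s

To just escape, total mechanical energy must reach zero at infinity: ½mv²_min + U = 0, so ½mv²_min = −U = |kQq|/r.
|U| = |kQq|/r = (8.99×10⁹ N·m²/C²)(2.27×10⁻⁹)(1.45×10⁻⁹)/(0.0440) = 6.73×10⁻⁷ J.
v_min = √(2|U|/m) = √(2·6.73×10⁻⁷/0.0116) = 0.0108 m/s.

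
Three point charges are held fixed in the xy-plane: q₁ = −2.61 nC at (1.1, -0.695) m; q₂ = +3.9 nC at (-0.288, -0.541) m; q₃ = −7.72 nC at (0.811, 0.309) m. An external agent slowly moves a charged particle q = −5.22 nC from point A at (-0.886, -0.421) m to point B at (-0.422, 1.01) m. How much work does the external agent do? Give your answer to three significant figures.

2.34×10⁻⁷ J

For quasistatic motion the external work equals the change in potential energy: W_ext = qΔV = q(V_B − V_A).
At A: distances to the source charges are 2.00 m, 0.610 m, 1.85 m; V_A = Σ kqᵢ/rᵢ = 8.21 V.
At B: distances to the source charges are 2.29 m, 1.56 m, 1.42 m; V_B = Σ kqᵢ/rᵢ = -36.7 V.
ΔV = V_B − V_A = -44.9 V.
W_ext = qΔV = (-5.22×10⁻⁹ C)(-44.9 V) = 2.34×10⁻⁷ J.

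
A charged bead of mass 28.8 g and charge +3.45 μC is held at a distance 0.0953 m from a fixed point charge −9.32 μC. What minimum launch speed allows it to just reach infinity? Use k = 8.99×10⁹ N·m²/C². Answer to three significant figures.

To just escape, total mechanical energy must reach zero at infinity: ½mv²_min + U = 0, so ½mv²_min = −U = |kQq|/r.
|U| = |kQq|/r = (8.99×10⁹ N·m²/C²)(9.32×10⁻⁶)(3.45×10⁻⁶)/(0.0953) = 3.03 J.
v_min = √(2|U|/m) = √(2·3.03/0.0288) = 14.5 m/s.

14.5 m/s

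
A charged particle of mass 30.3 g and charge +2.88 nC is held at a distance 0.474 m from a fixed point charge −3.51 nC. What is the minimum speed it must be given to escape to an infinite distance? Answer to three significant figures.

3.56×10⁻³ m/s

To just escape, total mechanical energy must reach zero at infinity: ½mv²_min + U = 0, so ½mv²_min = −U = |kQq|/r.
|U| = |kQq|/r = (8.99×10⁹ N·m²/C²)(3.51×10⁻⁹)(2.88×10⁻⁹)/(0.474) = 1.92×10⁻⁷ J.
v_min = √(2|U|/m) = √(2·1.92×10⁻⁷/0.0303) = 3.56×10⁻³ m/s.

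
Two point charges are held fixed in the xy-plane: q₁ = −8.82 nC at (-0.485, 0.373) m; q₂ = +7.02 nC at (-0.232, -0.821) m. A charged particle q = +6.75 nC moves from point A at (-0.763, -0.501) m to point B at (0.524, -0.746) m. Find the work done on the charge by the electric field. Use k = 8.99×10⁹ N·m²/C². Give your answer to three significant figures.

The work done by the electric force is W_field = −ΔU = −q(V_B − V_A) = q(V_A − V_B).
At A: distances to the source charges are 0.917 m, 0.620 m; V_A = Σ kqᵢ/rᵢ = 15.3 V.
At B: distances to the source charges are 1.51 m, 0.760 m; V_B = Σ kqᵢ/rᵢ = 30.4 V.
ΔV = V_B − V_A = 15.1 V.
W_field = −qΔV = −(6.75×10⁻⁹ C)(15.1 V) = -1.02×10⁻⁷ J.

-1.02×10⁻⁷ J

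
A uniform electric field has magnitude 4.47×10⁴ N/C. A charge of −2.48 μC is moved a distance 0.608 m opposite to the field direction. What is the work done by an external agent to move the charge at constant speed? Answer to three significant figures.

The potential change for a displacement 0.608 m opposite to the field direction is ΔV = +Ed = 2.72×10⁴ V.
W_ext = qΔV = -0.0674 J.

-0.0674 J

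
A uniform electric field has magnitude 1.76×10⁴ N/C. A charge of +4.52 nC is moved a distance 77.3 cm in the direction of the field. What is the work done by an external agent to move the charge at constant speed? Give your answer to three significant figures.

The potential change for a displacement 77.3 cm in the direction of the field is ΔV = −Ed = -1.36×10⁴ V.
W_ext = qΔV = -6.15×10⁻⁵ J.

-6.15×10⁻⁵ J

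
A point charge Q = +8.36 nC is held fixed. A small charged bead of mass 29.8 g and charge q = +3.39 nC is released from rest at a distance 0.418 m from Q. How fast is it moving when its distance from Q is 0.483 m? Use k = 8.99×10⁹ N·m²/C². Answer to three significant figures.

Only the electrostatic force acts, so mechanical energy is conserved: ½mv² = U₁ − U₂ = kQq(1/r₁ − 1/r₂).
U₁ − U₂ = (8.99×10⁹ N·m²/C²)(8.36×10⁻⁹ C)(3.39×10⁻⁹ C)(1/0.418 − 1/0.483) = 8.20×10⁻⁸ J.
v = √(2·8.20×10⁻⁸/0.0298) = 2.35×10⁻³ m/s.

2.35×10⁻³ m/s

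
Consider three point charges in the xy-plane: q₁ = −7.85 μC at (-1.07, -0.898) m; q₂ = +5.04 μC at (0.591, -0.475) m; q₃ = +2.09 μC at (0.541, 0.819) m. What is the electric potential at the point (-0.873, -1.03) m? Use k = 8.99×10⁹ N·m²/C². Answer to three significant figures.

-2.61×10⁵ V

The total potential is the scalar sum of each charge's contribution, V = Σ kqᵢ/rᵢ.
Distances from the field point to each charge: r₁ = 0.237 m, r₂ = 1.57 m, r₃ = 2.33 m.
V = k[(-7.85×10⁻⁶)/(0.237) + (5.04×10⁻⁶)/(1.57) + (2.09×10⁻⁶)/(2.33)] = -2.61×10⁵ V.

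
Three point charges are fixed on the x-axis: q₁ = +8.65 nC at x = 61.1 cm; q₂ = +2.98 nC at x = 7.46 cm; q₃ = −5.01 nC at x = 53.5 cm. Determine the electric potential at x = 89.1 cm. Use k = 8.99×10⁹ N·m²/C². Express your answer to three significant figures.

184 V

Electric potential is a scalar, so the contributions from each charge add algebraically: V = Σ kqᵢ/rᵢ.
Distances from the field point to each charge: r₁ = 0.280 m, r₂ = 0.816 m, r₃ = 0.356 m.
V = k[(8.65×10⁻⁹)/(0.280) + (2.98×10⁻⁹)/(0.816) + (-5.01×10⁻⁹)/(0.356)] = 184 V.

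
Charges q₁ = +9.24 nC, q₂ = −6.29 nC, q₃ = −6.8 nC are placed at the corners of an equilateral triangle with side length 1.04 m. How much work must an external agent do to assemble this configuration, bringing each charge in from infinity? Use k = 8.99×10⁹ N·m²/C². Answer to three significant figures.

-6.76×10⁻⁷ J

The work to assemble the configuration equals its total potential energy, U = Σ kqᵢqⱼ/rᵢⱼ over all pairs.
All three pair separations equal the side length, 1.04 m.
U = (-5.02×10⁻⁷) + (-5.43×10⁻⁷) + (3.70×10⁻⁷) = -6.76×10⁻⁷ J.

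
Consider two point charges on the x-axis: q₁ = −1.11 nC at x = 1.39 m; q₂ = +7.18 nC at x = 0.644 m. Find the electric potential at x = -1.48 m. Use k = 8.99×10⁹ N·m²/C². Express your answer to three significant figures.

26.9 V

Electric potential is a scalar, so the contributions from each charge add algebraically: V = Σ kqᵢ/rᵢ.
Distances from the field point to each charge: r₁ = 2.87 m, r₂ = 2.12 m.
V = k[(-1.11×10⁻⁹)/(2.87) + (7.18×10⁻⁹)/(2.12)] = 26.9 V.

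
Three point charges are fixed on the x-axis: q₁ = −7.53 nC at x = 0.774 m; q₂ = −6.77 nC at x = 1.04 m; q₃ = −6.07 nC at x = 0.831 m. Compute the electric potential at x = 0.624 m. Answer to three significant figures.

The total potential is the scalar sum of each charge's contribution, V = Σ kqᵢ/rᵢ.
Distances from the field point to each charge: r₁ = 0.150 m, r₂ = 0.416 m, r₃ = 0.207 m.
V = k[(-7.53×10⁻⁹)/(0.150) + (-6.77×10⁻⁹)/(0.416) + (-6.07×10⁻⁹)/(0.207)] = -861 V.

-861 V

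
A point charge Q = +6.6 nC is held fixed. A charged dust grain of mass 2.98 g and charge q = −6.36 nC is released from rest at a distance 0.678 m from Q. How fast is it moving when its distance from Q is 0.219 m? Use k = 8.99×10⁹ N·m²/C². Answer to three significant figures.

0.0280 m/s

Only the electrostatic force acts, so mechanical energy is conserved: ½mv² = U₁ − U₂ = kQq(1/r₁ − 1/r₂).
U₁ − U₂ = (8.99×10⁹ N·m²/C²)(6.60×10⁻⁹ C)(-6.36×10⁻⁹ C)(1/0.678 − 1/0.219) = 1.17×10⁻⁶ J.
v = √(2·1.17×10⁻⁶/2.98×10⁻³) = 0.0280 m/s.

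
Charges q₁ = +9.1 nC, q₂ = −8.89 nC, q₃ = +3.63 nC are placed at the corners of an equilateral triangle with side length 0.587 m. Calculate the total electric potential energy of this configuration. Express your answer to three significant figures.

The work to assemble the configuration equals its total potential energy, U = Σ kqᵢqⱼ/rᵢⱼ over all pairs.
All three pair separations equal the side length, 0.587 m.
U = (-1.24×10⁻⁶) + (5.06×10⁻⁷) + (-4.94×10⁻⁷) = -1.23×10⁻⁶ J.

-1.23×10⁻⁶ J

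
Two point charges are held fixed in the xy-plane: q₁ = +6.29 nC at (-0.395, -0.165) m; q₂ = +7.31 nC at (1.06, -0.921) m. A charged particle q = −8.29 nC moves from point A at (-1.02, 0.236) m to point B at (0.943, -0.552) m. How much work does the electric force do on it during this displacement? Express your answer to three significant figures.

The work done by the electric force is W_field = −ΔU = −q(V_B − V_A) = q(V_A − V_B).
At A: distances to the source charges are 0.743 m, 2.38 m; V_A = Σ kqᵢ/rᵢ = 104 V.
At B: distances to the source charges are 1.39 m, 0.387 m; V_B = Σ kqᵢ/rᵢ = 210 V.
ΔV = V_B − V_A = 107 V.
W_field = −qΔV = −(-8.29×10⁻⁹ C)(107 V) = 8.84×10⁻⁷ J.

8.84×10⁻⁷ J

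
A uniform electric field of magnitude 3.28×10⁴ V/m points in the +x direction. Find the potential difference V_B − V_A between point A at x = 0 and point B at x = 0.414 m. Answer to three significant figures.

-1.36×10⁴ V

In a uniform field, potential decreases in the direction of E: V_B − V_A = −E·Δx.
V_B − V_A = −(3.28×10⁴ V/m)(0.414 m) = -1.36×10⁴ V.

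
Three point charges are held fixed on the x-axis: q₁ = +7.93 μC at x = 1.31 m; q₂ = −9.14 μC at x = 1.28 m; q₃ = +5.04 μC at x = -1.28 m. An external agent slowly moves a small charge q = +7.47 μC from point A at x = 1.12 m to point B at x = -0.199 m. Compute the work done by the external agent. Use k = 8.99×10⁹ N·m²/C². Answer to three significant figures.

For quasistatic motion the external work equals the change in potential energy: W_ext = qΔV = q(V_B − V_A).
At A: distances to the source charges are 0.190 m, 0.160 m, 2.40 m; V_A = Σ kqᵢ/rᵢ = -1.19×10⁵ V.
At B: distances to the source charges are 1.51 m, 1.48 m, 1.08 m; V_B = Σ kqᵢ/rᵢ = 3.36×10⁴ V.
ΔV = V_B − V_A = 1.53×10⁵ V.
W_ext = qΔV = (7.47×10⁻⁶ C)(1.53×10⁵ V) = 1.14 J.

1.14 J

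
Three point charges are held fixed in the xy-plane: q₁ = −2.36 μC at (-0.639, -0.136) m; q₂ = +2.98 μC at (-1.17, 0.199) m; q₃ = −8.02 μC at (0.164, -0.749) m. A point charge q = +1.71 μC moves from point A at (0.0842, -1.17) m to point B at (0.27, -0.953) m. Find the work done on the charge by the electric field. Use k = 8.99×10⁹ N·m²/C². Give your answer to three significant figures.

0.249 J

The work done by the electric force is W_field = −ΔU = −q(V_B − V_A) = q(V_A − V_B).
At A: distances to the source charges are 1.26 m, 1.86 m, 0.428 m; V_A = Σ kqᵢ/rᵢ = -1.71×10⁵ V.
At B: distances to the source charges are 1.22 m, 1.84 m, 0.230 m; V_B = Σ kqᵢ/rᵢ = -3.16×10⁵ V.
ΔV = V_B − V_A = -1.46×10⁵ V.
W_field = −qΔV = −(1.71×10⁻⁶ C)(-1.46×10⁵ V) = 0.249 J.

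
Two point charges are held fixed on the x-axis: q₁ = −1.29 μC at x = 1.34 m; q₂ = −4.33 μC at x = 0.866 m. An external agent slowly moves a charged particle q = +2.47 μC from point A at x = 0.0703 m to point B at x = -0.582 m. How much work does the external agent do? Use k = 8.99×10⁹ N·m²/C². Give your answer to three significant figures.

For quasistatic motion the external work equals the change in potential energy: W_ext = qΔV = q(V_B − V_A).
At A: distances to the source charges are 1.27 m, 0.796 m; V_A = Σ kqᵢ/rᵢ = -5.81×10⁴ V.
At B: distances to the source charges are 1.92 m, 1.45 m; V_B = Σ kqᵢ/rᵢ = -3.29×10⁴ V.
ΔV = V_B − V_A = 2.51×10⁴ V.
W_ext = qΔV = (2.47×10⁻⁶ C)(2.51×10⁴ V) = 0.0621 J.

0.0621 J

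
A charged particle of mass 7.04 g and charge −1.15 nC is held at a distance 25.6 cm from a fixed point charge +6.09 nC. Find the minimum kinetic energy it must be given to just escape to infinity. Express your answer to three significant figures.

To just escape, total mechanical energy must reach zero at infinity: ½mv²_min + U = 0, so ½mv²_min = −U = |kQq|/r.
|U| = |kQq|/r = (8.99×10⁹ N·m²/C²)(6.09×10⁻⁹)(1.15×10⁻⁹)/(0.256) = 2.46×10⁻⁷ J.

2.46×10⁻⁷ J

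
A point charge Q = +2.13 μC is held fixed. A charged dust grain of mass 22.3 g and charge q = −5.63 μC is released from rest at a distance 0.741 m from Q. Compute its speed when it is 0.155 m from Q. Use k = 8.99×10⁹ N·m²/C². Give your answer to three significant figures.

Only the electrostatic force acts, so mechanical energy is conserved: ½mv² = U₁ − U₂ = kQq(1/r₁ − 1/r₂).
U₁ − U₂ = (8.99×10⁹ N·m²/C²)(2.13×10⁻⁶ C)(-5.63×10⁻⁶ C)(1/0.741 − 1/0.155) = 0.550 J.
v = √(2·0.550/0.0223) = 7.02 m/s.

7.02 m/s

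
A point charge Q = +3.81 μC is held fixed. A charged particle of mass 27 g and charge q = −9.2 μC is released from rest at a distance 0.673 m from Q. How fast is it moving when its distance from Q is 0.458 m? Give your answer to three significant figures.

Only the electrostatic force acts, so mechanical energy is conserved: ½mv² = U₁ − U₂ = kQq(1/r₁ − 1/r₂).
U₁ − U₂ = (8.99×10⁹ N·m²/C²)(3.81×10⁻⁶ C)(-9.20×10⁻⁶ C)(1/0.673 − 1/0.458) = 0.220 J.
v = √(2·0.220/0.0270) = 4.04 m/s.

4.04 m/s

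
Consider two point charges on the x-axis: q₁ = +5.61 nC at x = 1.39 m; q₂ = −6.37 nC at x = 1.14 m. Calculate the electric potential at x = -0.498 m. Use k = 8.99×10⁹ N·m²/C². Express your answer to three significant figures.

The total potential is the scalar sum of each charge's contribution, V = Σ kqᵢ/rᵢ.
Distances from the field point to each charge: r₁ = 1.89 m, r₂ = 1.64 m.
V = k[(5.61×10⁻⁹)/(1.89) + (-6.37×10⁻⁹)/(1.64)] = -8.25 V.

-8.25 V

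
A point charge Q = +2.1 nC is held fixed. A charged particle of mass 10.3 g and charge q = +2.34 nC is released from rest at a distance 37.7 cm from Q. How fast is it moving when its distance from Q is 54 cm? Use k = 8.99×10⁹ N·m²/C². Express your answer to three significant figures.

Only the electrostatic force acts, so mechanical energy is conserved: ½mv² = U₁ − U₂ = kQq(1/r₁ − 1/r₂).
U₁ − U₂ = (8.99×10⁹ N·m²/C²)(2.10×10⁻⁹ C)(2.34×10⁻⁹ C)(1/0.377 − 1/0.540) = 3.54×10⁻⁸ J.
v = √(2·3.54×10⁻⁸/0.0103) = 2.62×10⁻³ m/s.

2.62×10⁻³ m/s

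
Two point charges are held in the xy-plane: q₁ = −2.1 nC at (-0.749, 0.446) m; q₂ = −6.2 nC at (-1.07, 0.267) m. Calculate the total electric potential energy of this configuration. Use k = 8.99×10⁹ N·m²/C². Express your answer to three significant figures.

The assembly work is the sum of pairwise potential energies, U = Σ_{i<j} kqᵢqⱼ/rᵢⱼ.
Pair separations: r₁₂ = 0.368 m.
U = (3.18×10⁻⁷) = 3.18×10⁻⁷ J.

3.18×10⁻⁷ J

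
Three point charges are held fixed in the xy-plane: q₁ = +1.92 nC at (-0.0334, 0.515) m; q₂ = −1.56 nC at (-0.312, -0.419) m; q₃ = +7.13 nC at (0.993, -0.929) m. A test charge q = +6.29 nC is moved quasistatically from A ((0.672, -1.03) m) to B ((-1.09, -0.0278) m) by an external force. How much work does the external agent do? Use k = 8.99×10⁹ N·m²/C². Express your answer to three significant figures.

-1.02×10⁻⁶ J

For quasistatic motion the external work equals the change in potential energy: W_ext = qΔV = q(V_B − V_A).
At A: distances to the source charges are 1.70 m, 1.16 m, 0.337 m; V_A = Σ kqᵢ/rᵢ = 189 V.
At B: distances to the source charges are 1.19 m, 0.871 m, 2.27 m; V_B = Σ kqᵢ/rᵢ = 26.7 V.
ΔV = V_B − V_A = -162 V.
W_ext = qΔV = (6.29×10⁻⁹ C)(-162 V) = -1.02×10⁻⁶ J.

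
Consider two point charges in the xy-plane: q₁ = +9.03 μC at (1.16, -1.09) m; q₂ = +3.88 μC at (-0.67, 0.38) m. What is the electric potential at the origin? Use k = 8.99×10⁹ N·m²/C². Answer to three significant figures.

The total potential is the scalar sum of each charge's contribution, V = Σ kqᵢ/rᵢ.
Distances from the field point to each charge: r₁ = 1.59 m, r₂ = 0.770 m.
V = k[(9.03×10⁻⁶)/(1.59) + (3.88×10⁻⁶)/(0.770)] = 9.63×10⁴ V.

9.63×10⁴ V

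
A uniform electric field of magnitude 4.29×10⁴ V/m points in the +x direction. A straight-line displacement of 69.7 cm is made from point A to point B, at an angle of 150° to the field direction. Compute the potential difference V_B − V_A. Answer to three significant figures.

Only the component of displacement along E changes the potential: ΔV = −E·d·cosθ.
ΔV = −(4.29×10⁴ V/m)(0.697 m)cos150° = 2.59×10⁴ V.

2.59×10⁴ V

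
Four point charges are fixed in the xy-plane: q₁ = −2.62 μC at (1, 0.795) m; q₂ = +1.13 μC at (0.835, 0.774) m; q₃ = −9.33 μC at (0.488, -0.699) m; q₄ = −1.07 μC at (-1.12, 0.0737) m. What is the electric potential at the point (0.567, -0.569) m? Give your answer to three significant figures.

The total potential is the scalar sum of each charge's contribution, V = Σ kqᵢ/rᵢ.
Distances from the field point to each charge: r₁ = 1.43 m, r₂ = 1.37 m, r₃ = 0.152 m, r₄ = 1.81 m.
V = k[(-2.62×10⁻⁶)/(1.43) + (1.13×10⁻⁶)/(1.37) + (-9.33×10⁻⁶)/(0.152) + (-1.07×10⁻⁶)/(1.81)] = -5.66×10⁵ V.

-5.66×10⁵ V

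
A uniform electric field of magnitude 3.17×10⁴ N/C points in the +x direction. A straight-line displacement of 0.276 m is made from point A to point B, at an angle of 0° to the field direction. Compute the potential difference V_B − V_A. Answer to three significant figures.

-8750 V

Only the component of displacement along E changes the potential: ΔV = −E·d·cosθ.
ΔV = −(3.17×10⁴ V/m)(0.276 m)cos0° = -8750 V.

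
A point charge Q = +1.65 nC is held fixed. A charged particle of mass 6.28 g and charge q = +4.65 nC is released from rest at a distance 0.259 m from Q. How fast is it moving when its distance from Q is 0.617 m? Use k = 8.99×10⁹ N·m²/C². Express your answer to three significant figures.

Only the electrostatic force acts, so mechanical energy is conserved: ½mv² = U₁ − U₂ = kQq(1/r₁ − 1/r₂).
U₁ − U₂ = (8.99×10⁹ N·m²/C²)(1.65×10⁻⁹ C)(4.65×10⁻⁹ C)(1/0.259 − 1/0.617) = 1.55×10⁻⁷ J.
v = √(2·1.55×10⁻⁷/6.28×10⁻³) = 7.02×10⁻³ m/s.

7.02×10⁻³ m/s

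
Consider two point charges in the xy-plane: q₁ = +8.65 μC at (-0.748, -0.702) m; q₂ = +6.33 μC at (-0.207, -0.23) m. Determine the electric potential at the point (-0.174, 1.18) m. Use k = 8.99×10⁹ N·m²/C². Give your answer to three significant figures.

7.99×10⁴ V

The total potential is the scalar sum of each charge's contribution, V = Σ kqᵢ/rᵢ.
Distances from the field point to each charge: r₁ = 1.97 m, r₂ = 1.41 m.
V = k[(8.65×10⁻⁶)/(1.97) + (6.33×10⁻⁶)/(1.41)] = 7.99×10⁴ V.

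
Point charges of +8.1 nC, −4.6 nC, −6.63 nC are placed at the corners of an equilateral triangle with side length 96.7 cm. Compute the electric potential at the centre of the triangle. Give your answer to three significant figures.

-50.4 V

The total potential is the scalar sum of each charge's contribution, V = Σ kqᵢ/rᵢ.
The distance from each vertex to the centroid is a/√3 = 0.558 m.
V = k[(8.10×10⁻⁹)/(0.558) + (-4.60×10⁻⁹)/(0.558) + (-6.63×10⁻⁹)/(0.558)] = -50.4 V.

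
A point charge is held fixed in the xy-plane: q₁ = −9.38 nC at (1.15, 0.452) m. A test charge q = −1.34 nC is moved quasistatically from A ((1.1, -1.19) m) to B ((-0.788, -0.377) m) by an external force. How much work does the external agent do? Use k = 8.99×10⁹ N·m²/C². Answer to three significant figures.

-1.52×10⁻⁸ J

For quasistatic motion the external work equals the change in potential energy: W_ext = qΔV = q(V_B − V_A).
At A: distance to the source charge is 1.64 m; V_A = kq₁/r = -51.3 V.
At B: distance to the source charge is 2.11 m; V_B = kq₁/r = -40.0 V.
ΔV = V_B − V_A = 11.3 V.
W_ext = qΔV = (-1.34×10⁻⁹ C)(11.3 V) = -1.52×10⁻⁸ J.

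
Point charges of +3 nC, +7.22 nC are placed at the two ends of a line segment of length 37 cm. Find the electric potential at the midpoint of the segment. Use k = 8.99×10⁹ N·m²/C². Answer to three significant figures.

The total potential is the scalar sum of each charge's contribution, V = Σ kqᵢ/rᵢ.
Each charge is 0.185 m from the midpoint.
V = k[(3.00×10⁻⁹)/(0.185) + (7.22×10⁻⁹)/(0.185)] = 497 V.

497 V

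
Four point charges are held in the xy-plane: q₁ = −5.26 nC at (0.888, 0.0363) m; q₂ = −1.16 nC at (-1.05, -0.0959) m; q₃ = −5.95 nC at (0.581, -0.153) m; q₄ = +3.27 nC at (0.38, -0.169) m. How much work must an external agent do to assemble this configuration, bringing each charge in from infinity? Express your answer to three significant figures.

-3.27×10⁻⁷ J

The assembly work is the sum of pairwise potential energies, U = Σ_{i<j} kqᵢqⱼ/rᵢⱼ.
Pair separations: r₁₂ = 1.94 m, r₁₃ = 0.361 m, r₁₄ = 0.548 m, r₂₃ = 1.63 m, r₂₄ = 1.43 m, r₃₄ = 0.202 m.
Summing all 6 pair terms gives U = -3.27×10⁻⁷ J.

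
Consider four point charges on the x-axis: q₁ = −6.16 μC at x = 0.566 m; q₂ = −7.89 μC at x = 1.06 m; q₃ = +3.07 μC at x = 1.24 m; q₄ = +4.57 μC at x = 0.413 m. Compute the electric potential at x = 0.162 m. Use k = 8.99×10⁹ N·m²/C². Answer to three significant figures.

-2.68×10⁴ V

Electric potential is a scalar, so the contributions from each charge add algebraically: V = Σ kqᵢ/rᵢ.
Distances from the field point to each charge: r₁ = 0.404 m, r₂ = 0.898 m, r₃ = 1.08 m, r₄ = 0.251 m.
V = k[(-6.16×10⁻⁶)/(0.404) + (-7.89×10⁻⁶)/(0.898) + (3.07×10⁻⁶)/(1.08) + (4.57×10⁻⁶)/(0.251)] = -2.68×10⁴ V.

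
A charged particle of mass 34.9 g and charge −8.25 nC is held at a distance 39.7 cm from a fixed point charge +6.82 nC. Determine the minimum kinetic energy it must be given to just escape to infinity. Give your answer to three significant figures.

To just escape, total mechanical energy must reach zero at infinity: ½mv²_min + U = 0, so ½mv²_min = −U = |kQq|/r.
|U| = |kQq|/r = (8.99×10⁹ N·m²/C²)(6.82×10⁻⁹)(8.25×10⁻⁹)/(0.397) = 1.27×10⁻⁶ J.

1.27×10⁻⁶ J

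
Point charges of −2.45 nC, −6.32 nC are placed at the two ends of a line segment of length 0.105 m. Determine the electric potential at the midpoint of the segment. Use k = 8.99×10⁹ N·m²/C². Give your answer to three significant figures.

Electric potential is a scalar, so the contributions from each charge add algebraically: V = Σ kqᵢ/rᵢ.
Each charge is 0.0525 m from the midpoint.
V = k[(-2.45×10⁻⁹)/(0.0525) + (-6.32×10⁻⁹)/(0.0525)] = -1500 V.

-1500 V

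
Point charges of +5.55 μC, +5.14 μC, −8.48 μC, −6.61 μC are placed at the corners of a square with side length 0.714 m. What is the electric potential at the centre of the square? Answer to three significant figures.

The total potential is the scalar sum of each charge's contribution, V = Σ kqᵢ/rᵢ.
The distance from each corner to the centre is a√2/2 = 0.505 m.
V = k[(5.55×10⁻⁶)/(0.505) + (5.14×10⁻⁶)/(0.505) + (-8.48×10⁻⁶)/(0.505) + (-6.61×10⁻⁶)/(0.505)] = -7.83×10⁴ V.

-7.83×10⁴ V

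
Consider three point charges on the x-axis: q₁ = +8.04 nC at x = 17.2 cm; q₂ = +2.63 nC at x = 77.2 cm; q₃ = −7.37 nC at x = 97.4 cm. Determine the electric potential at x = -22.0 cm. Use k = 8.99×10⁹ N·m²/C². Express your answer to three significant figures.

Electric potential is a scalar, so the contributions from each charge add algebraically: V = Σ kqᵢ/rᵢ.
Distances from the field point to each charge: r₁ = 0.392 m, r₂ = 0.992 m, r₃ = 1.19 m.
V = k[(8.04×10⁻⁹)/(0.392) + (2.63×10⁻⁹)/(0.992) + (-7.37×10⁻⁹)/(1.19)] = 153 V.

153 V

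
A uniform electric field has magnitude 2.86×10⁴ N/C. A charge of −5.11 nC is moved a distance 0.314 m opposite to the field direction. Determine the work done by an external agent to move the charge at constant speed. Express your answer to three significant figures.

The potential change for a displacement 0.314 m opposite to the field direction is ΔV = +Ed = 8980 V.
W_ext = qΔV = -4.59×10⁻⁵ J.

-4.59×10⁻⁵ J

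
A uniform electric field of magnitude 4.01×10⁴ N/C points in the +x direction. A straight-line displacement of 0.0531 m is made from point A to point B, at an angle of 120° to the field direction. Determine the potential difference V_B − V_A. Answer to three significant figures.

Only the component of displacement along E changes the potential: ΔV = −E·d·cosθ.
ΔV = −(4.01×10⁴ V/m)(0.0531 m)cos120° = 1060 V.

1060 V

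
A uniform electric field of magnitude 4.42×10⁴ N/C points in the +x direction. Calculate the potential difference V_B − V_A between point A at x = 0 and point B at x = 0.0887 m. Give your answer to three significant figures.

In a uniform field, potential decreases in the direction of E: V_B − V_A = −E·Δx.
V_B − V_A = −(4.42×10⁴ V/m)(0.0887 m) = -3920 V.

-3920 V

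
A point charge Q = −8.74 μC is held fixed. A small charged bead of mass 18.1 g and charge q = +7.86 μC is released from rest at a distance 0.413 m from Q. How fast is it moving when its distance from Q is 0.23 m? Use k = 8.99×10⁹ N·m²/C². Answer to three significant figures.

11.5 m/s

Only the electrostatic force acts, so mechanical energy is conserved: ½mv² = U₁ − U₂ = kQq(1/r₁ − 1/r₂).
U₁ − U₂ = (8.99×10⁹ N·m²/C²)(-8.74×10⁻⁶ C)(7.86×10⁻⁶ C)(1/0.413 − 1/0.230) = 1.19 J.
v = √(2·1.19/0.0181) = 11.5 m/s.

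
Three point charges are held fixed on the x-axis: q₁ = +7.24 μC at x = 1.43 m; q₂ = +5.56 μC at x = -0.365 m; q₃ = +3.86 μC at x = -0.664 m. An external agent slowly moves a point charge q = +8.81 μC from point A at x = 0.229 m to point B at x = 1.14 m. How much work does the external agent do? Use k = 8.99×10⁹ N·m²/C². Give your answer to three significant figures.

For quasistatic motion the external work equals the change in potential energy: W_ext = qΔV = q(V_B − V_A).
At A: distances to the source charges are 1.20 m, 0.594 m, 0.893 m; V_A = Σ kqᵢ/rᵢ = 1.77×10⁵ V.
At B: distances to the source charges are 0.290 m, 1.50 m, 1.80 m; V_B = Σ kqᵢ/rᵢ = 2.77×10⁵ V.
ΔV = V_B − V_A = 9.97×10⁴ V.
W_ext = qΔV = (8.81×10⁻⁶ C)(9.97×10⁴ V) = 0.878 J.

0.878 J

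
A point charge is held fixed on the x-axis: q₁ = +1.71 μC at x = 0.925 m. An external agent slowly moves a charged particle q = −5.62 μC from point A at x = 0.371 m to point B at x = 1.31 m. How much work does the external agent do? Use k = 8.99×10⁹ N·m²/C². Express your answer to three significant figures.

-0.0685 J

For quasistatic motion the external work equals the change in potential energy: W_ext = qΔV = q(V_B − V_A).
At A: distance to the source charge is 0.554 m; V_A = kq₁/r = 2.77×10⁴ V.
At B: distance to the source charge is 0.385 m; V_B = kq₁/r = 3.99×10⁴ V.
ΔV = V_B − V_A = 1.22×10⁴ V.
W_ext = qΔV = (-5.62×10⁻⁶ C)(1.22×10⁴ V) = -0.0685 J.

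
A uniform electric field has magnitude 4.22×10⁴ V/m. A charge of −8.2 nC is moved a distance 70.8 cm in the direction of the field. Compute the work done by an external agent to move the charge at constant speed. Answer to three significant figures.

The potential change for a displacement 70.8 cm in the direction of the field is ΔV = −Ed = -2.99×10⁴ V.
W_ext = qΔV = 2.45×10⁻⁴ J.

2.45×10⁻⁴ J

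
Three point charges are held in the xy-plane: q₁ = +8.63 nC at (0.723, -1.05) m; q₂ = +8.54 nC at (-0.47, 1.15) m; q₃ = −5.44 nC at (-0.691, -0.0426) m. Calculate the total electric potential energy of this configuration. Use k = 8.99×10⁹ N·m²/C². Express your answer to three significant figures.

-3.23×10⁻⁷ J

The assembly work is the sum of pairwise potential energies, U = Σ_{i<j} kqᵢqⱼ/rᵢⱼ.
Pair separations: r₁₂ = 2.50 m, r₁₃ = 1.74 m, r₂₃ = 1.21 m.
U = (2.65×10⁻⁷) + (-2.43×10⁻⁷) + (-3.44×10⁻⁷) = -3.23×10⁻⁷ J.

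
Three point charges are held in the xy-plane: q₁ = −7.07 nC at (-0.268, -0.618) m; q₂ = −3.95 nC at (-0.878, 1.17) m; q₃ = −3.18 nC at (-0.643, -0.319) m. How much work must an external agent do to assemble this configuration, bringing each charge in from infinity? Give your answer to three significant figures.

The assembly work is the sum of pairwise potential energies, U = Σ_{i<j} kqᵢqⱼ/rᵢⱼ.
Pair separations: r₁₂ = 1.89 m, r₁₃ = 0.480 m, r₂₃ = 1.51 m.
U = (1.33×10⁻⁷) + (4.21×10⁻⁷) + (7.49×10⁻⁸) = 6.29×10⁻⁷ J.

6.29×10⁻⁷ J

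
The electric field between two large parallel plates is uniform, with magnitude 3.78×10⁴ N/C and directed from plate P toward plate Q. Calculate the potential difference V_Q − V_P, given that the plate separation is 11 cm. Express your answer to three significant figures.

In a uniform field, potential decreases in the direction of E: ΔV = −E·d for a displacement d parallel to E.
Going from P to Q is a displacement of 11 cm along the field, so V_Q − V_P = −Ed = -4160 V.

-4160 V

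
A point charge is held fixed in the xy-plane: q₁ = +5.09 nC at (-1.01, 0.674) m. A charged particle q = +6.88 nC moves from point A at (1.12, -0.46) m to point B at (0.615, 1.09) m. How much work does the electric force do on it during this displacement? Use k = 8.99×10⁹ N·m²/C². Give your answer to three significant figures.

The work done by the electric force is W_field = −ΔU = −q(V_B − V_A) = q(V_A − V_B).
At A: distance to the source charge is 2.41 m; V_A = kq₁/r = 19.0 V.
At B: distance to the source charge is 1.68 m; V_B = kq₁/r = 27.3 V.
ΔV = V_B − V_A = 8.32 V.
W_field = −qΔV = −(6.88×10⁻⁹ C)(8.32 V) = -5.72×10⁻⁸ J.

-5.72×10⁻⁸ J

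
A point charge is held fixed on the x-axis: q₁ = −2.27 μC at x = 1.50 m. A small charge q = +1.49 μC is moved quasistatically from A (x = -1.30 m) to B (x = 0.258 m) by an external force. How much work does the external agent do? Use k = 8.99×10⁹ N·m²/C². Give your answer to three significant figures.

For quasistatic motion the external work equals the change in potential energy: W_ext = qΔV = q(V_B − V_A).
At A: distance to the source charge is 2.80 m; V_A = kq₁/r = -7290 V.
At B: distance to the source charge is 1.24 m; V_B = kq₁/r = -1.64×10⁴ V.
ΔV = V_B − V_A = -9140 V.
W_ext = qΔV = (1.49×10⁻⁶ C)(-9140 V) = -0.0136 J.

-0.0136 J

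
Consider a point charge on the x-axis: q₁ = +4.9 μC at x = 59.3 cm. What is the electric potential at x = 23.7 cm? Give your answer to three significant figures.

1.24×10⁵ V

The total potential is the scalar sum of each charge's contribution, V = Σ kqᵢ/rᵢ.
V = k[(4.90×10⁻⁶)/(0.356)] = 1.24×10⁵ V.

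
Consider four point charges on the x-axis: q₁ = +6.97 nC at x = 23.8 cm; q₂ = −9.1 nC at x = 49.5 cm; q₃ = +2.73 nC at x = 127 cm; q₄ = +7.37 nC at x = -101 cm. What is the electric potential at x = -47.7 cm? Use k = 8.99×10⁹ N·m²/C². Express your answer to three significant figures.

142 V

The total potential is the scalar sum of each charge's contribution, V = Σ kqᵢ/rᵢ.
Distances from the field point to each charge: r₁ = 0.715 m, r₂ = 0.972 m, r₃ = 1.75 m, r₄ = 0.533 m.
V = k[(6.97×10⁻⁹)/(0.715) + (-9.10×10⁻⁹)/(0.972) + (2.73×10⁻⁹)/(1.75) + (7.37×10⁻⁹)/(0.533)] = 142 V.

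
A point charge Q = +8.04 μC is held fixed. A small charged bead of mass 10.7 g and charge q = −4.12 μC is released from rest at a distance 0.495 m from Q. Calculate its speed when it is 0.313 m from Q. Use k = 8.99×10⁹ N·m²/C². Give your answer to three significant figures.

Only the electrostatic force acts, so mechanical energy is conserved: ½mv² = U₁ − U₂ = kQq(1/r₁ − 1/r₂).
U₁ − U₂ = (8.99×10⁹ N·m²/C²)(8.04×10⁻⁶ C)(-4.12×10⁻⁶ C)(1/0.495 − 1/0.313) = 0.350 J.
v = √(2·0.350/0.0107) = 8.09 m/s.

8.09 m/s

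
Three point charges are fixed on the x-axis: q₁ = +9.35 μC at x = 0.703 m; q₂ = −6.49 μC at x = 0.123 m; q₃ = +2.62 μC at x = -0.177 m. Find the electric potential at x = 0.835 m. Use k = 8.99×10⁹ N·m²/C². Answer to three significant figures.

Electric potential is a scalar, so the contributions from each charge add algebraically: V = Σ kqᵢ/rᵢ.
Distances from the field point to each charge: r₁ = 0.132 m, r₂ = 0.712 m, r₃ = 1.01 m.
V = k[(9.35×10⁻⁶)/(0.132) + (-6.49×10⁻⁶)/(0.712) + (2.62×10⁻⁶)/(1.01)] = 5.78×10⁵ V.

5.78×10⁵ V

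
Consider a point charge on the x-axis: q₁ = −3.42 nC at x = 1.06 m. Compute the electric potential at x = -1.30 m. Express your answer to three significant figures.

-13.0 V

Electric potential is a scalar, so the contributions from each charge add algebraically: V = Σ kqᵢ/rᵢ.
V = k[(-3.42×10⁻⁹)/(2.36)] = -13.0 V.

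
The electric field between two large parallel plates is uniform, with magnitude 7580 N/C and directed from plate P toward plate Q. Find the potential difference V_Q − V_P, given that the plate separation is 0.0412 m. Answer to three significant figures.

-312 V

In a uniform field, potential decreases in the direction of E: ΔV = −E·d for a displacement d parallel to E.
Going from P to Q is a displacement of 0.0412 m along the field, so V_Q − V_P = −Ed = -312 V.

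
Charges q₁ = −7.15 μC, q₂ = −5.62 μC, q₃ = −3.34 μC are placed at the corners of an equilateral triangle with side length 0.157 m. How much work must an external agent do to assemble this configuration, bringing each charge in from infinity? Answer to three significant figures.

The assembly work is the sum of pairwise potential energies, U = Σ_{i<j} kqᵢqⱼ/rᵢⱼ.
All three pair separations equal the side length, 0.157 m.
U = (2.30) + (1.37) + (1.07) = 4.74 J.

4.74 J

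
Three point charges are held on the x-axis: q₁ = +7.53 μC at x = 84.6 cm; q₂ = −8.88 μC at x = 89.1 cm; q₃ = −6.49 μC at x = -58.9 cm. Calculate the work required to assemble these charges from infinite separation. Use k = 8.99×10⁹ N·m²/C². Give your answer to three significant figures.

The assembly work is the sum of pairwise potential energies, U = Σ_{i<j} kqᵢqⱼ/rᵢⱼ.
Pair separations: r₁₂ = 0.0450 m, r₁₃ = 1.44 m, r₂₃ = 1.48 m.
U = (-13.4) + (-0.306) + (0.350) = -13.3 J.

-13.3 J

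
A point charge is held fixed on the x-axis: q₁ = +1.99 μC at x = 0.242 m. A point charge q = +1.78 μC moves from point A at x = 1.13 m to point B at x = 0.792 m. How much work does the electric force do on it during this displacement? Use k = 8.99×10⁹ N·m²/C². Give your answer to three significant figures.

-0.0220 J

The work done by the electric force is W_field = −ΔU = −q(V_B − V_A) = q(V_A − V_B).
At A: distance to the source charge is 0.888 m; V_A = kq₁/r = 2.01×10⁴ V.
At B: distance to the source charge is 0.550 m; V_B = kq₁/r = 3.25×10⁴ V.
ΔV = V_B − V_A = 1.24×10⁴ V.
W_field = −qΔV = −(1.78×10⁻⁶ C)(1.24×10⁴ V) = -0.0220 J.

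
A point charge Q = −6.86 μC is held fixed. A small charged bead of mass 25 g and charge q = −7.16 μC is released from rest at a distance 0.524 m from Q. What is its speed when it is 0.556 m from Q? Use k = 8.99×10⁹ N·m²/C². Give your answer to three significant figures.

Only the electrostatic force acts, so mechanical energy is conserved: ½mv² = U₁ − U₂ = kQq(1/r₁ − 1/r₂).
U₁ − U₂ = (8.99×10⁹ N·m²/C²)(-6.86×10⁻⁶ C)(-7.16×10⁻⁶ C)(1/0.524 − 1/0.556) = 0.0485 J.
v = √(2·0.0485/0.0250) = 1.97 m/s.

1.97 m/s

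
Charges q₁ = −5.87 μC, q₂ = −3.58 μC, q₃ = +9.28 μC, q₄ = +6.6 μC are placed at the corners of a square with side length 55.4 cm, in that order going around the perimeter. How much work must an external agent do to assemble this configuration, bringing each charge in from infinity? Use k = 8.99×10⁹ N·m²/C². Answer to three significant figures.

-0.729 J

The work to assemble the configuration equals its total potential energy, U = Σ kqᵢqⱼ/rᵢⱼ over all pairs.
The four side pairs have separation 0.554 m and the two diagonal pairs 0.783 m.
Summing all 6 pair terms gives U = -0.729 J.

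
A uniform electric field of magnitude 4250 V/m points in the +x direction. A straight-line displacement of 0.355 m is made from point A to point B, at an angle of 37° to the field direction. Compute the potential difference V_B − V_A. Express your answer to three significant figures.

-1200 V

Only the component of displacement along E changes the potential: ΔV = −E·d·cosθ.
ΔV = −(4250 V/m)(0.355 m)cos37° = -1200 V.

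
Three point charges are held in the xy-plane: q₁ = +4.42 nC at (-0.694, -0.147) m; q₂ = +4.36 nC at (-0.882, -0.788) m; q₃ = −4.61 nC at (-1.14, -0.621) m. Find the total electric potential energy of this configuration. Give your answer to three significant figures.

-6.10×10⁻⁷ J

The work to assemble the configuration equals its total potential energy, U = Σ kqᵢqⱼ/rᵢⱼ over all pairs.
Pair separations: r₁₂ = 0.668 m, r₁₃ = 0.651 m, r₂₃ = 0.307 m.
U = (2.59×10⁻⁷) + (-2.81×10⁻⁷) + (-5.88×10⁻⁷) = -6.10×10⁻⁷ J.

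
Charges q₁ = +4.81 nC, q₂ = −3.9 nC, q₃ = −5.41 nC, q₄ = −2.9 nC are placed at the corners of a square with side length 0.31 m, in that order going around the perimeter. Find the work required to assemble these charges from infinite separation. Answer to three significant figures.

-1.83×10⁻⁷ J

The assembly work is the sum of pairwise potential energies, U = Σ_{i<j} kqᵢqⱼ/rᵢⱼ.
The four side pairs have separation 0.310 m and the two diagonal pairs 0.438 m.
Summing all 6 pair terms gives U = -1.83×10⁻⁷ J.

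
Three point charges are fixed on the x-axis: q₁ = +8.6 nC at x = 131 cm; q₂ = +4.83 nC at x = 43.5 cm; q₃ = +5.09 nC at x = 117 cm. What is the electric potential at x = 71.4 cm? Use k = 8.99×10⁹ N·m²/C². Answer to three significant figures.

The total potential is the scalar sum of each charge's contribution, V = Σ kqᵢ/rᵢ.
Distances from the field point to each charge: r₁ = 0.596 m, r₂ = 0.279 m, r₃ = 0.456 m.
V = k[(8.60×10⁻⁹)/(0.596) + (4.83×10⁻⁹)/(0.279) + (5.09×10⁻⁹)/(0.456)] = 386 V.

386 V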